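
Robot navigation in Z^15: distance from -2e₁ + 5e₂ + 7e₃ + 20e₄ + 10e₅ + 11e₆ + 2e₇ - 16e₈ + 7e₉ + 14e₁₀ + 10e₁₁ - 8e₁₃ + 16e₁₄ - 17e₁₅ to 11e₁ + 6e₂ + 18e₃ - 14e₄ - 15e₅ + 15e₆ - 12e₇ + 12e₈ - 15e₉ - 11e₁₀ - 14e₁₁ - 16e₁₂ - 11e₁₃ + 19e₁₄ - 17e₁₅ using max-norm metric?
34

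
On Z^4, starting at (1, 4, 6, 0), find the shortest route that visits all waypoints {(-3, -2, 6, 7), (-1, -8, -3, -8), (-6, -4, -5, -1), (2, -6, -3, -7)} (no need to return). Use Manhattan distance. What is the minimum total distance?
65
(one optimal route: (1, 4, 6, 0) → (-3, -2, 6, 7) → (-6, -4, -5, -1) → (-1, -8, -3, -8) → (2, -6, -3, -7))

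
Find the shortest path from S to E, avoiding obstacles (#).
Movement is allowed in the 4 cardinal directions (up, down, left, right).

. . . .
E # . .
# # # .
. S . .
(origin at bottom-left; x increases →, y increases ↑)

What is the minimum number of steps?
9
(one shortest path: (1, 0) → (2, 0) → (3, 0) → (3, 1) → (3, 2) → (2, 2) → (2, 3) → (1, 3) → (0, 3) → (0, 2))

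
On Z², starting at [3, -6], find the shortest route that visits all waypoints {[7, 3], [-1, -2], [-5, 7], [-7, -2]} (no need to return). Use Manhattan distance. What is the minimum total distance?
41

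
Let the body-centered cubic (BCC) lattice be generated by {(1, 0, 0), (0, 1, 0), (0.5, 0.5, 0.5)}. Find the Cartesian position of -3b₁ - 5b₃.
(-5.5, -2.5, -2.5)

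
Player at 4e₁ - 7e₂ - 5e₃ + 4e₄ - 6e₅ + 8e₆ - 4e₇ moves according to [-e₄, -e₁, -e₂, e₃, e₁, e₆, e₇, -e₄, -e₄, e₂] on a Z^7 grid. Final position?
(4, -7, -4, 1, -6, 9, -3)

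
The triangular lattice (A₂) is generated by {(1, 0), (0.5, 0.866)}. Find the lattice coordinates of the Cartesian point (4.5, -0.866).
5b₁ - b₂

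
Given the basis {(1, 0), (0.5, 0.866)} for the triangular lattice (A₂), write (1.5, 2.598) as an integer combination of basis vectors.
3b₂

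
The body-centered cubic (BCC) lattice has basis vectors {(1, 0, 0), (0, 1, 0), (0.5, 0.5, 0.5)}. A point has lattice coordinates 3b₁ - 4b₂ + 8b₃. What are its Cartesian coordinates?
(7, 0, 4)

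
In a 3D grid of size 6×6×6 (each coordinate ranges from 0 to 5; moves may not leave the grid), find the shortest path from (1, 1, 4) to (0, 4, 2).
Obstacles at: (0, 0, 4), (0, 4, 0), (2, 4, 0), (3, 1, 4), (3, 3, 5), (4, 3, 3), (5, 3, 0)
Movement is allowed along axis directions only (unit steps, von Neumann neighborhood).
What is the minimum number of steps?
6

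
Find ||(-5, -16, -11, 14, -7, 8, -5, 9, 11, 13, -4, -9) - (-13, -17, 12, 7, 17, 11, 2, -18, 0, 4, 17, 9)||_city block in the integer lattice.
159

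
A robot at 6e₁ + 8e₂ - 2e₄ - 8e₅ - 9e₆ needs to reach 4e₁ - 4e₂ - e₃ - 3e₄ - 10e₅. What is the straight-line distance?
15.3297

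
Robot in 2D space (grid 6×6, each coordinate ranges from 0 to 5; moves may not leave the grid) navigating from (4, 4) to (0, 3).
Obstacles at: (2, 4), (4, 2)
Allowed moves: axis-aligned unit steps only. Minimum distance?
5
(one shortest path: (4, 4) → (3, 4) → (3, 3) → (2, 3) → (1, 3) → (0, 3))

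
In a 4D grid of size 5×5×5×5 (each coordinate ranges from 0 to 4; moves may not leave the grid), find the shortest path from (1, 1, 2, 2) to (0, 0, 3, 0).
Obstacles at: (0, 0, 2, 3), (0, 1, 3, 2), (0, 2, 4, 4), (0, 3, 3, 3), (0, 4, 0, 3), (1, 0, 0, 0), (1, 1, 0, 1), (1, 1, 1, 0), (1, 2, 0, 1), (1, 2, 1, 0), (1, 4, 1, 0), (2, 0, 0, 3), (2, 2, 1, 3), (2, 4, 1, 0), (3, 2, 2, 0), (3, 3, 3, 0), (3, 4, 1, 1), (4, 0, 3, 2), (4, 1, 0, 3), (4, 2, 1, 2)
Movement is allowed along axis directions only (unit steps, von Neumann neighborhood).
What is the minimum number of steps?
5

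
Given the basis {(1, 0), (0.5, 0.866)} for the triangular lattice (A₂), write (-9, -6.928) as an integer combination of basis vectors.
-5b₁ - 8b₂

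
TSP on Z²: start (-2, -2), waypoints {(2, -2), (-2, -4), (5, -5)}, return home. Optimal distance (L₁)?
20
(one optimal route: (-2, -2) → (2, -2) → (5, -5) → (-2, -4) → (-2, -2))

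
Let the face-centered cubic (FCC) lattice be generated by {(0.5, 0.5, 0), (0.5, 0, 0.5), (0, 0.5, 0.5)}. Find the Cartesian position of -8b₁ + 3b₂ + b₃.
(-2.5, -3.5, 2)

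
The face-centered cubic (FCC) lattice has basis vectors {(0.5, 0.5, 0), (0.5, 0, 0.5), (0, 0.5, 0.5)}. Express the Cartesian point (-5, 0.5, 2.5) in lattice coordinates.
-7b₁ - 3b₂ + 8b₃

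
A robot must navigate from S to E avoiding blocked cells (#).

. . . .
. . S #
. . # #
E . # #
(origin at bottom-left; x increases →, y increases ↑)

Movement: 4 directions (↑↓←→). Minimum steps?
4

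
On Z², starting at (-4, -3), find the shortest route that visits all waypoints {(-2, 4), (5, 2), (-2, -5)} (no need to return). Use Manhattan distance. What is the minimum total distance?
22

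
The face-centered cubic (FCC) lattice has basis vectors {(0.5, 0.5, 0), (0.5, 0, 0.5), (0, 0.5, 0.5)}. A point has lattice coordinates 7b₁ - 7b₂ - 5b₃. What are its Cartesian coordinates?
(0, 1, -6)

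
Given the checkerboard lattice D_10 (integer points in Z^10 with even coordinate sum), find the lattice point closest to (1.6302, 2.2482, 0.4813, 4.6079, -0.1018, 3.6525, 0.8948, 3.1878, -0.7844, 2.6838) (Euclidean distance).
(2, 2, 1, 5, 0, 4, 1, 3, -1, 3)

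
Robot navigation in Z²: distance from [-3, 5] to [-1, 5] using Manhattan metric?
2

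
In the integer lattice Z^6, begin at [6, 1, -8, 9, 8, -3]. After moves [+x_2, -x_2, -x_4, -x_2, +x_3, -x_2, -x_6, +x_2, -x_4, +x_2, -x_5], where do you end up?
(6, 1, -7, 7, 7, -4)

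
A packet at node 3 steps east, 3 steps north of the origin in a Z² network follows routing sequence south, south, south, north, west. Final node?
(2, 1)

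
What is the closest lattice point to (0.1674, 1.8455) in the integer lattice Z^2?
(0, 2)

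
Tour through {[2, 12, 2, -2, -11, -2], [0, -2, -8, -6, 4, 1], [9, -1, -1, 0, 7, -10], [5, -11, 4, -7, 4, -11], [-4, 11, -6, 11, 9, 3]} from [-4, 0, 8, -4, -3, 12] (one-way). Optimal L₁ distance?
211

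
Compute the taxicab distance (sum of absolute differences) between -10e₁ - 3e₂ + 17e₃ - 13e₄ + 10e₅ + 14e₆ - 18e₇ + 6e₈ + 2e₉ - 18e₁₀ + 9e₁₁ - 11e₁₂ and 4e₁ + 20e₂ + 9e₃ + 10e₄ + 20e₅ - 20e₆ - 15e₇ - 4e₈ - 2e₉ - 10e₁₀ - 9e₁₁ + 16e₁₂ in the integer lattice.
182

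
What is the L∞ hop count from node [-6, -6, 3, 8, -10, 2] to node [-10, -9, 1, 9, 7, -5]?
17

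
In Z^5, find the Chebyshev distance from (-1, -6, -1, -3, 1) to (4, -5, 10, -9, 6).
11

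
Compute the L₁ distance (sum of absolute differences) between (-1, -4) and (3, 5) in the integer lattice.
13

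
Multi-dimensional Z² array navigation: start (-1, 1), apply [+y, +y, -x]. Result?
(-2, 3)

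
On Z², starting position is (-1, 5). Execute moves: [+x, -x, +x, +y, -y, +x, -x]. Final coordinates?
(0, 5)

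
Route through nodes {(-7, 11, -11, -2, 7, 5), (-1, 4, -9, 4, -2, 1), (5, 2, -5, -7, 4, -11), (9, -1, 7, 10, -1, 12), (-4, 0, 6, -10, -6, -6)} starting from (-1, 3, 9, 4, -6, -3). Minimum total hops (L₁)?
200
(one optimal route: (-1, 3, 9, 4, -6, -3) → (-4, 0, 6, -10, -6, -6) → (5, 2, -5, -7, 4, -11) → (-7, 11, -11, -2, 7, 5) → (-1, 4, -9, 4, -2, 1) → (9, -1, 7, 10, -1, 12))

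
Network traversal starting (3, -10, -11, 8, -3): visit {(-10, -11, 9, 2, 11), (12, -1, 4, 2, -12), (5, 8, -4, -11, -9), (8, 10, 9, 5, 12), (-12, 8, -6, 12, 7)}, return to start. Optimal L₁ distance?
284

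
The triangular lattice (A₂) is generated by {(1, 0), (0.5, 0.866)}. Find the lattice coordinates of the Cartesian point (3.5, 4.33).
b₁ + 5b₂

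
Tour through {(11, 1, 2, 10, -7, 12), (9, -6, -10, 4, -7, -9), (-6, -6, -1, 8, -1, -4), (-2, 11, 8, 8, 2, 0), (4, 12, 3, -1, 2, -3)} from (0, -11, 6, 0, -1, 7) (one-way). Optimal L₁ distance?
192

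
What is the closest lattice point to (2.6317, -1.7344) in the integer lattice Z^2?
(3, -2)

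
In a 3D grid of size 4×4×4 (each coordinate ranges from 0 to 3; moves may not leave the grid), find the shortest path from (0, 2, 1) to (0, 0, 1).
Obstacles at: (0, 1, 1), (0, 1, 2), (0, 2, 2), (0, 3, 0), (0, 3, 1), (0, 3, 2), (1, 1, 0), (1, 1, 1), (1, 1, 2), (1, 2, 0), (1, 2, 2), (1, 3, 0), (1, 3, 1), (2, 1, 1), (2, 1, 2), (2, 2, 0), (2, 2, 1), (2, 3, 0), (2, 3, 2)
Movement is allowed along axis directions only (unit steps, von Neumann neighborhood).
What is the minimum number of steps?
4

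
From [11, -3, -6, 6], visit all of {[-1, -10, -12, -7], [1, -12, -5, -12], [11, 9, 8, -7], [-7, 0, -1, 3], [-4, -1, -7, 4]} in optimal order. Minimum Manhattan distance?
133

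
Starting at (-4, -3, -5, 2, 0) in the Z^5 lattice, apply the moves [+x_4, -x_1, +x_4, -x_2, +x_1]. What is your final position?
(-4, -4, -5, 4, 0)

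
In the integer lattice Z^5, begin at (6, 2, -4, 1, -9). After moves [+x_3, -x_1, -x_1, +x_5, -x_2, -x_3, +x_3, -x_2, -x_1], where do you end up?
(3, 0, -3, 1, -8)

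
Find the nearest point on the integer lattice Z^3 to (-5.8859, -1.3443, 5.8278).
(-6, -1, 6)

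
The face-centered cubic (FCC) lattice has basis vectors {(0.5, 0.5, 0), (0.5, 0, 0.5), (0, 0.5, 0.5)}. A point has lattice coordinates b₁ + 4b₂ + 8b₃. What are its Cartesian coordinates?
(2.5, 4.5, 6)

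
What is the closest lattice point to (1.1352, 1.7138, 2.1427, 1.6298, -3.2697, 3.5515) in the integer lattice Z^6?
(1, 2, 2, 2, -3, 4)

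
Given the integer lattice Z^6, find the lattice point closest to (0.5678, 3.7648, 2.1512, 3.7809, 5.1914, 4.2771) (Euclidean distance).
(1, 4, 2, 4, 5, 4)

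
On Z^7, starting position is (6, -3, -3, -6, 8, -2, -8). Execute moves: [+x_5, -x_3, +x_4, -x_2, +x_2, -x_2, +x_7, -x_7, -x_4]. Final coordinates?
(6, -4, -4, -6, 9, -2, -8)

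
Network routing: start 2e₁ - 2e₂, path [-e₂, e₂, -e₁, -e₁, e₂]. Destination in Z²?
(0, -1)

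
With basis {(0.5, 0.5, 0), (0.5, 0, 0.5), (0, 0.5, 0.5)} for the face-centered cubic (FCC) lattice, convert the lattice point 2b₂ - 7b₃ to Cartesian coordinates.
(1, -3.5, -2.5)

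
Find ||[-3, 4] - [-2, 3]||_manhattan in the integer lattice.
2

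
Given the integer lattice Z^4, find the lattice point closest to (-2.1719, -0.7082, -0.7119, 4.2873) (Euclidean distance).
(-2, -1, -1, 4)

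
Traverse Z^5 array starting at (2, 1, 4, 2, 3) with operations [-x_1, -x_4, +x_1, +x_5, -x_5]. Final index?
(2, 1, 4, 1, 3)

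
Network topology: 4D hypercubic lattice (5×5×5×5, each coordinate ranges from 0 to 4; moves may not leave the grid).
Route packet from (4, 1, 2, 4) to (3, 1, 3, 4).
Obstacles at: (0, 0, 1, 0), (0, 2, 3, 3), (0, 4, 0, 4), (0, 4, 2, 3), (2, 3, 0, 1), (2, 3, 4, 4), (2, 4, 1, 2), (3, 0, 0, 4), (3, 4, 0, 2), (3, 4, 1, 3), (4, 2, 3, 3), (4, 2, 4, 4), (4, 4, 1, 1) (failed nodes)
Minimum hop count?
2
(one shortest path: (4, 1, 2, 4) → (3, 1, 2, 4) → (3, 1, 3, 4))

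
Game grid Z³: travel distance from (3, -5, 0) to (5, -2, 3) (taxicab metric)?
8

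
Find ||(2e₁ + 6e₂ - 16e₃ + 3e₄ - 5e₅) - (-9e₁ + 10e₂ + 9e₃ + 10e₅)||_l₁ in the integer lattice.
58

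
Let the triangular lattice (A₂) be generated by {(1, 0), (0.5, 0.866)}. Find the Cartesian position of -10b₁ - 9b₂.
(-14.5, -7.794)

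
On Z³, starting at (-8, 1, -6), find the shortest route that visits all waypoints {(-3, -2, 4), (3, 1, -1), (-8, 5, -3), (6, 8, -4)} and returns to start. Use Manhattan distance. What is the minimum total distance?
70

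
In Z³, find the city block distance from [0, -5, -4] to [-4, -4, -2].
7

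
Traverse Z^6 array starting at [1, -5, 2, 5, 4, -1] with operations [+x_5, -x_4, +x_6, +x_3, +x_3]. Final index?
(1, -5, 4, 4, 5, 0)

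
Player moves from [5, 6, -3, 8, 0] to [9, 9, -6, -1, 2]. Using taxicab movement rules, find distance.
21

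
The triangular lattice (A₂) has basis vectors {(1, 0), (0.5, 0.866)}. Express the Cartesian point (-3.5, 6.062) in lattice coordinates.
-7b₁ + 7b₂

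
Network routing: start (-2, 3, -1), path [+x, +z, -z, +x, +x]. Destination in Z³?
(1, 3, -1)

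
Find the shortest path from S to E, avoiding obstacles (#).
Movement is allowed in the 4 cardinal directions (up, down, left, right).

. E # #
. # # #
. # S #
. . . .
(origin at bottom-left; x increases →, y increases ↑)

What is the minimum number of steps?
7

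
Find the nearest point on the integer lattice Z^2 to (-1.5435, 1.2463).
(-2, 1)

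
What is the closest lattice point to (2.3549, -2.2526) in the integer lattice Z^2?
(2, -2)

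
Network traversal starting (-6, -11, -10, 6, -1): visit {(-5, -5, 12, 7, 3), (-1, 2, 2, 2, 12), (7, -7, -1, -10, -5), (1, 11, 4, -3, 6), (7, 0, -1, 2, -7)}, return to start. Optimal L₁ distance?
200
(one optimal route: (-6, -11, -10, 6, -1) → (-5, -5, 12, 7, 3) → (-1, 2, 2, 2, 12) → (1, 11, 4, -3, 6) → (7, 0, -1, 2, -7) → (7, -7, -1, -10, -5) → (-6, -11, -10, 6, -1))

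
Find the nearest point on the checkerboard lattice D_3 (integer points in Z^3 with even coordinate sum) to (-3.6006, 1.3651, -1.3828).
(-4, 1, -1)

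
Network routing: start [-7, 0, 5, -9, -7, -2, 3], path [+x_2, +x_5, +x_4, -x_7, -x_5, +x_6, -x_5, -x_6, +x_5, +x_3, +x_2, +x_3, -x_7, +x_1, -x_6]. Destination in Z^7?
(-6, 2, 7, -8, -7, -3, 1)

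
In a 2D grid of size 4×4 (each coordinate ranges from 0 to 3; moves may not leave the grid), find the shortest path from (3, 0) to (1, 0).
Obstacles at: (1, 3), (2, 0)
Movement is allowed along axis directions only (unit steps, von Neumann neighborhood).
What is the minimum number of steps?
4
(one shortest path: (3, 0) → (3, 1) → (2, 1) → (1, 1) → (1, 0))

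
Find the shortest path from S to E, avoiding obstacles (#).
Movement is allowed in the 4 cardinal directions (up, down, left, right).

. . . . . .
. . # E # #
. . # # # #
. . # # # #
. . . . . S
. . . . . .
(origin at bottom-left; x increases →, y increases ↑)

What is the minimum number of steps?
11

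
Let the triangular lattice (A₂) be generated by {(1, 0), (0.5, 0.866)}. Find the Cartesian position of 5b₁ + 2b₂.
(6, 1.732)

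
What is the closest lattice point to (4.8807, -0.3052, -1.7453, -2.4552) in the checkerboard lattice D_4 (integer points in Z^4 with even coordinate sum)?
(5, 0, -2, -3)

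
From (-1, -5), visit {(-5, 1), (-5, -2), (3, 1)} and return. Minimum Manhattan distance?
28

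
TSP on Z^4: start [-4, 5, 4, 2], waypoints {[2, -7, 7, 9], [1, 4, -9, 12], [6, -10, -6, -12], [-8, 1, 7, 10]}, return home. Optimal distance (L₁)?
154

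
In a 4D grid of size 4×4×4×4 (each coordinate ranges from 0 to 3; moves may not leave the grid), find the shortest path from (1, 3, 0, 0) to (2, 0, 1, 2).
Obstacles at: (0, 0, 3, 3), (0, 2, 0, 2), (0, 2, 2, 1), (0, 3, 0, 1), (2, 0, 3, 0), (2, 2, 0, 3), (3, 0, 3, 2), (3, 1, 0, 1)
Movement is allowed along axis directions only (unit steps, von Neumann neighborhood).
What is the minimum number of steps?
7
(one shortest path: (1, 3, 0, 0) → (2, 3, 0, 0) → (2, 2, 0, 0) → (2, 1, 0, 0) → (2, 0, 0, 0) → (2, 0, 1, 0) → (2, 0, 1, 1) → (2, 0, 1, 2))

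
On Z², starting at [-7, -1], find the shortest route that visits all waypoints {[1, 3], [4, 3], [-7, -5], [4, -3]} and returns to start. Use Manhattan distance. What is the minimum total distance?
38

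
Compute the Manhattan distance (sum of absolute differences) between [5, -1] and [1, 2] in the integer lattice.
7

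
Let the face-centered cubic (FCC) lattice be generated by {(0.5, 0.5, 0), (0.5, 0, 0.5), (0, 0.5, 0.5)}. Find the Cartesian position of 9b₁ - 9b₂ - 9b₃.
(0, 0, -9)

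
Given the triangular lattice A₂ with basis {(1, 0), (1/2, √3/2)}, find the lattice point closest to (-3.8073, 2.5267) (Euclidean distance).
(-3.5, 2.598)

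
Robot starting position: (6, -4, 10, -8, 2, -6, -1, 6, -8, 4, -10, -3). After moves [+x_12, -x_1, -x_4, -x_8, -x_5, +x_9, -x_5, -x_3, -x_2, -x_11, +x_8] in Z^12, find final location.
(5, -5, 9, -9, 0, -6, -1, 6, -7, 4, -11, -2)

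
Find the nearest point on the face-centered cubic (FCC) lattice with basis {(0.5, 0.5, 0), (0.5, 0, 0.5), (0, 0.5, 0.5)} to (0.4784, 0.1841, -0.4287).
(0.5, 0, -0.5)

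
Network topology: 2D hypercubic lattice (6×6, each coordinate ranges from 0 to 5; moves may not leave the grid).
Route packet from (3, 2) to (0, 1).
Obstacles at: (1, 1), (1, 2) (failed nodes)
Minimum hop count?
6
(one shortest path: (3, 2) → (2, 2) → (2, 1) → (2, 0) → (1, 0) → (0, 0) → (0, 1))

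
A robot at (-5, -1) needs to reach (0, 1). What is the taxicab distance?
7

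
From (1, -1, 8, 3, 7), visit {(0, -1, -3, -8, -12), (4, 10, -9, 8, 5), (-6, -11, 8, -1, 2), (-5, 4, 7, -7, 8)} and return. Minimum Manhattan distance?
188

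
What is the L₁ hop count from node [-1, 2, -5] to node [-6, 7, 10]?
25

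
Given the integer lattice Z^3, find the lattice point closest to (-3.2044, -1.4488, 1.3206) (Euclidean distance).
(-3, -1, 1)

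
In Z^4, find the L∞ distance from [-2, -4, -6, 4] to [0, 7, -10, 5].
11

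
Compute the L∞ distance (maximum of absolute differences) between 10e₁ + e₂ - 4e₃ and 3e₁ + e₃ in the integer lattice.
7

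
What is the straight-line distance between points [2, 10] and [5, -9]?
19.2354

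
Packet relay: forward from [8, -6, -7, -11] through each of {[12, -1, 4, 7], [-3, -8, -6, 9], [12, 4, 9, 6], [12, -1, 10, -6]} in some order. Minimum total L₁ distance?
94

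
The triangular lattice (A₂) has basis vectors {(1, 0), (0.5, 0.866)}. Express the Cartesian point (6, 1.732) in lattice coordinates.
5b₁ + 2b₂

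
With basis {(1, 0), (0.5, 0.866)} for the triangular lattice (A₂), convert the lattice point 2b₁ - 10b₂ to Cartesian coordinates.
(-3, -8.66)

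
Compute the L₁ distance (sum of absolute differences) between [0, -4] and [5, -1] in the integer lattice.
8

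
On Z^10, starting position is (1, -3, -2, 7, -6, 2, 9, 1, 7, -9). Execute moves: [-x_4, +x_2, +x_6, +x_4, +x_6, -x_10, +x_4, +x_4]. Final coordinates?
(1, -2, -2, 9, -6, 4, 9, 1, 7, -10)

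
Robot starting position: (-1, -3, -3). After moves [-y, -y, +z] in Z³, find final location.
(-1, -5, -2)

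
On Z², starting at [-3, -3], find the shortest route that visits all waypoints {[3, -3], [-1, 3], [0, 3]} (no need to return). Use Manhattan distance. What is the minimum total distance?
16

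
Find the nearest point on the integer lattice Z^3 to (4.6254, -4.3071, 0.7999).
(5, -4, 1)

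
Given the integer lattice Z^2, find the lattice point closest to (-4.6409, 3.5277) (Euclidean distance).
(-5, 4)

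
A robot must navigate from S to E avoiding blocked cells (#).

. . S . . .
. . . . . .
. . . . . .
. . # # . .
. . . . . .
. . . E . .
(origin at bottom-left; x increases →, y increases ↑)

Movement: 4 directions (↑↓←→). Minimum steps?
8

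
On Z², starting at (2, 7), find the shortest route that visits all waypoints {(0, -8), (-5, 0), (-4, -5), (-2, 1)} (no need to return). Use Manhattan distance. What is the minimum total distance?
27
(one optimal route: (2, 7) → (-2, 1) → (-5, 0) → (-4, -5) → (0, -8))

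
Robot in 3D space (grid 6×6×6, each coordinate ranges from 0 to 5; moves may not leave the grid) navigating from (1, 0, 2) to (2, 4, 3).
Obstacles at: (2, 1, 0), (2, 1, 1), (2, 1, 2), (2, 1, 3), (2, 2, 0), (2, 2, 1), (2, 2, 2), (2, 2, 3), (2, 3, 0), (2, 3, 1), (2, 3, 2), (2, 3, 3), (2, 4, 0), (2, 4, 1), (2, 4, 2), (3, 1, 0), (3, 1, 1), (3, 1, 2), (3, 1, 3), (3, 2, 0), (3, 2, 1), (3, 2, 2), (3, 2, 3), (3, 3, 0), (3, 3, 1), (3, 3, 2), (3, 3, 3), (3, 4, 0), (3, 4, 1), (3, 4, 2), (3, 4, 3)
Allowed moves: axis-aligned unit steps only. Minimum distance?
6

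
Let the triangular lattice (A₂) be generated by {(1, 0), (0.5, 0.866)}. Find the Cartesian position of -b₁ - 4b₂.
(-3, -3.464)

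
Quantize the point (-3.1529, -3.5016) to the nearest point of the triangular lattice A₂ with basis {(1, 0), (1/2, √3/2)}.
(-3, -3.464)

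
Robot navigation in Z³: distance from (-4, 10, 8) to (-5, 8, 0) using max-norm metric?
8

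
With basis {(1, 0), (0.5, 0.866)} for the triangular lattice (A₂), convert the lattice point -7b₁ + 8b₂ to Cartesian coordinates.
(-3, 6.928)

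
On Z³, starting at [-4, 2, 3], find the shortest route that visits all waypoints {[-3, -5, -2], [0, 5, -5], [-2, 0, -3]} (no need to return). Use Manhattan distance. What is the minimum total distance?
29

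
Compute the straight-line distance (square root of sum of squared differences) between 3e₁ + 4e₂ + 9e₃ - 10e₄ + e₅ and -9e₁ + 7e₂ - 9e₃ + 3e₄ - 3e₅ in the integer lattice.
25.7294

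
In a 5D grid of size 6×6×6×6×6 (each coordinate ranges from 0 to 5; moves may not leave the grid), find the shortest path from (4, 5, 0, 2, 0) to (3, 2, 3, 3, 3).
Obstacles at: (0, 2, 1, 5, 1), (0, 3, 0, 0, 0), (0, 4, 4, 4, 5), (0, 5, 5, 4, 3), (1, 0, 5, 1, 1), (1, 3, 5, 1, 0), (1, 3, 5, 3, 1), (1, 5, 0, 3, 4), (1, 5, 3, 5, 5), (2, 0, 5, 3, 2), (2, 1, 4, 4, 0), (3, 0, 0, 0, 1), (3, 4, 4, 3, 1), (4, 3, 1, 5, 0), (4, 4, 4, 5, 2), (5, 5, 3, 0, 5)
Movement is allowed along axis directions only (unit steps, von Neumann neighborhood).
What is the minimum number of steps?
11
(one shortest path: (4, 5, 0, 2, 0) → (3, 5, 0, 2, 0) → (3, 4, 0, 2, 0) → (3, 3, 0, 2, 0) → (3, 2, 0, 2, 0) → (3, 2, 1, 2, 0) → (3, 2, 2, 2, 0) → (3, 2, 3, 2, 0) → (3, 2, 3, 3, 0) → (3, 2, 3, 3, 1) → (3, 2, 3, 3, 2) → (3, 2, 3, 3, 3))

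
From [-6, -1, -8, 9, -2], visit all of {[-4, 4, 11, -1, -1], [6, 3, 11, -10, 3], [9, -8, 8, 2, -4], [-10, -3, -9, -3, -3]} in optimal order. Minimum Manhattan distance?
117
(one optimal route: (-6, -1, -8, 9, -2) → (-10, -3, -9, -3, -3) → (-4, 4, 11, -1, -1) → (6, 3, 11, -10, 3) → (9, -8, 8, 2, -4))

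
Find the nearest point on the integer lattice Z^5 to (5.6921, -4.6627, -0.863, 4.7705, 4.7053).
(6, -5, -1, 5, 5)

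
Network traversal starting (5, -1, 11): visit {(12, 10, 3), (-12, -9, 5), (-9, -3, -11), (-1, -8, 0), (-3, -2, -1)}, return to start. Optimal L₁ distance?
140
(one optimal route: (5, -1, 11) → (12, 10, 3) → (-1, -8, 0) → (-12, -9, 5) → (-9, -3, -11) → (-3, -2, -1) → (5, -1, 11))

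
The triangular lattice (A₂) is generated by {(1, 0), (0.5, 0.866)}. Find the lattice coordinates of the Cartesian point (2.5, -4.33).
5b₁ - 5b₂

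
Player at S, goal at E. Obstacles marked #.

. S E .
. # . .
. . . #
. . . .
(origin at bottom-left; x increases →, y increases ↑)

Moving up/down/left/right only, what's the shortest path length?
1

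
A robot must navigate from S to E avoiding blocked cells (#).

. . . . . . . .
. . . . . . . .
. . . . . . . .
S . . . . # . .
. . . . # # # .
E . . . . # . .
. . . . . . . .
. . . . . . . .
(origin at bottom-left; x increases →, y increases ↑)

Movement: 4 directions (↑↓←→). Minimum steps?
2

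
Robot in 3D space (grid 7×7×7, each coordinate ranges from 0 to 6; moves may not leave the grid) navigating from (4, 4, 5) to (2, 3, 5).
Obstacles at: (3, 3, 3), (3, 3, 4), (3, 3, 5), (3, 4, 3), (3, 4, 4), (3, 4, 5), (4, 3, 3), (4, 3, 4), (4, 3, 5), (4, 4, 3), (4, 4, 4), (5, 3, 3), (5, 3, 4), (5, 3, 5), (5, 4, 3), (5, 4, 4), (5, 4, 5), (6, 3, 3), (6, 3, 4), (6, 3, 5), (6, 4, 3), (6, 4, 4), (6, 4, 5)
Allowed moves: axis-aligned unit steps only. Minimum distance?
5
(one shortest path: (4, 4, 5) → (4, 5, 5) → (3, 5, 5) → (2, 5, 5) → (2, 4, 5) → (2, 3, 5))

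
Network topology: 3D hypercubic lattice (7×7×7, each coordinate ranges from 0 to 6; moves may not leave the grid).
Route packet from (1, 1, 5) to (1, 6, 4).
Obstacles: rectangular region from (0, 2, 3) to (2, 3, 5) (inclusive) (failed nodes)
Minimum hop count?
8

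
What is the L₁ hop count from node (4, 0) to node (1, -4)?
7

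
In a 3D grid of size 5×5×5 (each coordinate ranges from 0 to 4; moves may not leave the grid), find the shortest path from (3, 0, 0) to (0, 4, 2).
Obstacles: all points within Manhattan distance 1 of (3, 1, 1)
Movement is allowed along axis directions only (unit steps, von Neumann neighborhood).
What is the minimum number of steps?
9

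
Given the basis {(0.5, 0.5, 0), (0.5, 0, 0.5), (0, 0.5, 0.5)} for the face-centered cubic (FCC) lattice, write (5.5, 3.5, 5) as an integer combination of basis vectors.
4b₁ + 7b₂ + 3b₃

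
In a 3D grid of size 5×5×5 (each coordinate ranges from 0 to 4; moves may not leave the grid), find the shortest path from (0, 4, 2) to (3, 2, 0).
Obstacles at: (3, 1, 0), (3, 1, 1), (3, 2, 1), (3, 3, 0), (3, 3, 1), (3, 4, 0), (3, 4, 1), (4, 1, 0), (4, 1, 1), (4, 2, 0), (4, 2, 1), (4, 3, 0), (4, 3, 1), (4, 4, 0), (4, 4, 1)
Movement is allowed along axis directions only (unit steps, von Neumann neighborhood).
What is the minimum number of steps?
7
(one shortest path: (0, 4, 2) → (1, 4, 2) → (2, 4, 2) → (2, 3, 2) → (2, 2, 2) → (2, 2, 1) → (2, 2, 0) → (3, 2, 0))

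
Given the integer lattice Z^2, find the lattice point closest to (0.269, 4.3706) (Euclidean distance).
(0, 4)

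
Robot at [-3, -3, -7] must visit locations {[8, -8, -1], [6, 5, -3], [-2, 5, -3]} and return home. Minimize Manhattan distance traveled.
60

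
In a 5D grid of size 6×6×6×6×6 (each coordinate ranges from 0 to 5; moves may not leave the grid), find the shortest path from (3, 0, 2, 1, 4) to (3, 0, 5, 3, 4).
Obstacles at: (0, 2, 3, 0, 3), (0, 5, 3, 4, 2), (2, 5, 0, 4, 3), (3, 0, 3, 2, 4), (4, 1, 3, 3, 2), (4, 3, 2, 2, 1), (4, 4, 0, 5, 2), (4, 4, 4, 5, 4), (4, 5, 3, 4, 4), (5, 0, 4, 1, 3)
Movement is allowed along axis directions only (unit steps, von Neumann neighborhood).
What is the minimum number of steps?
5
(one shortest path: (3, 0, 2, 1, 4) → (3, 0, 3, 1, 4) → (3, 0, 4, 1, 4) → (3, 0, 5, 1, 4) → (3, 0, 5, 2, 4) → (3, 0, 5, 3, 4))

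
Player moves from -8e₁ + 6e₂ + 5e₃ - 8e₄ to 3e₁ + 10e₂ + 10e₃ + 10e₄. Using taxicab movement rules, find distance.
38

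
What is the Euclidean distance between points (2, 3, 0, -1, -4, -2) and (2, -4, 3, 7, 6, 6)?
16.9115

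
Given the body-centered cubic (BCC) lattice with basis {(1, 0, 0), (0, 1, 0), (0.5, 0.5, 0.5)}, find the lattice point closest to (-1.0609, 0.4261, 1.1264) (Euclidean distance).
(-1, 0, 1)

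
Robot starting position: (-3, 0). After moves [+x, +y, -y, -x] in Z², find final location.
(-3, 0)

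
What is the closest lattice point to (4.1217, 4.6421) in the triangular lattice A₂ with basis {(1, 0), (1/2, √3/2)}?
(4.5, 4.33)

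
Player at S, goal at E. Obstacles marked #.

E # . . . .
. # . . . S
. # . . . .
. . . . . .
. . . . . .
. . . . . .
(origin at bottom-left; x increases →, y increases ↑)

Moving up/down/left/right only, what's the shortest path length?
10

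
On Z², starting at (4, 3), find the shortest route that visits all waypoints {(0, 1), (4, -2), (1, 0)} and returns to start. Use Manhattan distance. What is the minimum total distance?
18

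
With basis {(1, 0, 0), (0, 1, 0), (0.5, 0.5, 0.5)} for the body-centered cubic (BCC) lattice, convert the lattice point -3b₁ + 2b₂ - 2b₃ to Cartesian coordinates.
(-4, 1, -1)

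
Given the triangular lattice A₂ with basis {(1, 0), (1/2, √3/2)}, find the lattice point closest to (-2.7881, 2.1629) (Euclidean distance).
(-3, 1.732)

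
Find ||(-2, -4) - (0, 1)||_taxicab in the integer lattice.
7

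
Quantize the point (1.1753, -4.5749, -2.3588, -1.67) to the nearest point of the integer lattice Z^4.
(1, -5, -2, -2)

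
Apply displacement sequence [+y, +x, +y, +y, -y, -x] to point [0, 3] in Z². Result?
(0, 5)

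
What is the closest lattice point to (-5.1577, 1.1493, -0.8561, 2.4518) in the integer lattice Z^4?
(-5, 1, -1, 2)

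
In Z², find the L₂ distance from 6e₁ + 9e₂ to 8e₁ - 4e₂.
13.1529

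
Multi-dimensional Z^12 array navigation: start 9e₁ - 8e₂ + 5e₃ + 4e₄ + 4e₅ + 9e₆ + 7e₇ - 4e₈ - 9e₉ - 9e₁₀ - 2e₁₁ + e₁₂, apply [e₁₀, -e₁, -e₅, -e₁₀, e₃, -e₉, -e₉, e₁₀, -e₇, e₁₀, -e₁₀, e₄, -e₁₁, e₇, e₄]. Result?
(8, -8, 6, 6, 3, 9, 7, -4, -11, -8, -3, 1)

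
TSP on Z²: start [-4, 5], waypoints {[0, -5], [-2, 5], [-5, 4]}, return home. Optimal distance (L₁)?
30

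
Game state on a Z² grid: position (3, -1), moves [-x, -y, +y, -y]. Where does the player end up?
(2, -2)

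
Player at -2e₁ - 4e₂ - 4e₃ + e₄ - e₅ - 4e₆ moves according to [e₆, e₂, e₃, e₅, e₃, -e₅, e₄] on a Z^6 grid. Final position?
(-2, -3, -2, 2, -1, -3)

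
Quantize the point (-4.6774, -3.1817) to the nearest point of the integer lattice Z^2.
(-5, -3)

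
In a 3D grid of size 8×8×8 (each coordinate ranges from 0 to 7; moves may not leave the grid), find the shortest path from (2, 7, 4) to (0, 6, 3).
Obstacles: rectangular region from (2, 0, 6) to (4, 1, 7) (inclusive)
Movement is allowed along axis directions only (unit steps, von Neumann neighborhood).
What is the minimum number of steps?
4
(one shortest path: (2, 7, 4) → (1, 7, 4) → (0, 7, 4) → (0, 6, 4) → (0, 6, 3))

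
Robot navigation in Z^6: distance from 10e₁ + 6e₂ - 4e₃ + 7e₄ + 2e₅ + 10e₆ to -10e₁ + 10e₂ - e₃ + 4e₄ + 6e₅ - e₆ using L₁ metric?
45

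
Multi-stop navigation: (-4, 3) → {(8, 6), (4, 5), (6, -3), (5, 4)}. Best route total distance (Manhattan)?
28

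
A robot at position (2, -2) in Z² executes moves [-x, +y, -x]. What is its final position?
(0, -1)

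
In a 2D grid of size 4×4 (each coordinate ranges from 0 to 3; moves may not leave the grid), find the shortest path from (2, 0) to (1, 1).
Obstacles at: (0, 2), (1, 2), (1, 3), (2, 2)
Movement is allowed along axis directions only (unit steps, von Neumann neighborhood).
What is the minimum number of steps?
2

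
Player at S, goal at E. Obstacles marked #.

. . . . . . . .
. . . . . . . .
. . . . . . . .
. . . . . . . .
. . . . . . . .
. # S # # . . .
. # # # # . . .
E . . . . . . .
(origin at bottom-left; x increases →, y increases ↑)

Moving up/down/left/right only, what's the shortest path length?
6
(one shortest path: (2, 2) → (2, 3) → (1, 3) → (0, 3) → (0, 2) → (0, 1) → (0, 0))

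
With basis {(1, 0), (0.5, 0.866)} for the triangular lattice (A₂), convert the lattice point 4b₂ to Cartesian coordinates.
(2, 3.464)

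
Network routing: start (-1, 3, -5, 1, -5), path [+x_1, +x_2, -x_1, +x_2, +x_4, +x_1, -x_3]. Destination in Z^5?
(0, 5, -6, 2, -5)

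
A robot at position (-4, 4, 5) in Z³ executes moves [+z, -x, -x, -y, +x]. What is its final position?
(-5, 3, 6)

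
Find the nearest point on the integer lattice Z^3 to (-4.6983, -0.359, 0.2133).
(-5, 0, 0)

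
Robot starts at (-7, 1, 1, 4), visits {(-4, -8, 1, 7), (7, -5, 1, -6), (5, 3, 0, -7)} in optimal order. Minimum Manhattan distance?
54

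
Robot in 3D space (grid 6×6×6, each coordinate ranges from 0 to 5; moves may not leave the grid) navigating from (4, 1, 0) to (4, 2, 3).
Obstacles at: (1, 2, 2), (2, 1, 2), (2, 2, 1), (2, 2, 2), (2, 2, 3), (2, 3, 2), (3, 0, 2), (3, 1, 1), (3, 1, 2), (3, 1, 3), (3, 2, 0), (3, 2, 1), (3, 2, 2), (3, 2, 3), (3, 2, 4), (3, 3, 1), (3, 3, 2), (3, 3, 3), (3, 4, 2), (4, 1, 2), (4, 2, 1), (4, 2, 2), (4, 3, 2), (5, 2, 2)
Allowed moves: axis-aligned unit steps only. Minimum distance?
6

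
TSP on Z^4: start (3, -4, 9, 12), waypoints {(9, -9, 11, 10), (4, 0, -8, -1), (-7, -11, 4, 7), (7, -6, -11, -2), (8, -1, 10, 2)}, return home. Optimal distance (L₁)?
142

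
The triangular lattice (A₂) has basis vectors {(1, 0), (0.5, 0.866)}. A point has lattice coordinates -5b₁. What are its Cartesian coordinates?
(-5, 0)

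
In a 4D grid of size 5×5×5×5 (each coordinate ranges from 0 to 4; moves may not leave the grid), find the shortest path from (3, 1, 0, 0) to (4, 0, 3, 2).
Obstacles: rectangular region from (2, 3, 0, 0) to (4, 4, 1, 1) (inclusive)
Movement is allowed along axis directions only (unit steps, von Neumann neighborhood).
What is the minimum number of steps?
7
(one shortest path: (3, 1, 0, 0) → (4, 1, 0, 0) → (4, 0, 0, 0) → (4, 0, 1, 0) → (4, 0, 2, 0) → (4, 0, 3, 0) → (4, 0, 3, 1) → (4, 0, 3, 2))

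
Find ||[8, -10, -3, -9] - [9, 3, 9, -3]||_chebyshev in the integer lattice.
13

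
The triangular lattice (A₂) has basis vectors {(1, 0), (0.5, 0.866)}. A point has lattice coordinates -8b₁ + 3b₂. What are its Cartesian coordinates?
(-6.5, 2.598)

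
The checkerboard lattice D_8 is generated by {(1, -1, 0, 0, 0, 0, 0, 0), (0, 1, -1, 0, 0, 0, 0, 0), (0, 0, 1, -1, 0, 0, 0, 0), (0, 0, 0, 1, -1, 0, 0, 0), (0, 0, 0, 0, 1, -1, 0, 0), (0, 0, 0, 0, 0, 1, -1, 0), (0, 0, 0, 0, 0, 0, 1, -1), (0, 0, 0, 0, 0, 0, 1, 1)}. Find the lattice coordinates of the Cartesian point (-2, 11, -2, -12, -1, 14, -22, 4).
-2b₁ + 9b₂ + 7b₃ - 5b₄ - 6b₅ + 8b₆ - 9b₇ - 5b₈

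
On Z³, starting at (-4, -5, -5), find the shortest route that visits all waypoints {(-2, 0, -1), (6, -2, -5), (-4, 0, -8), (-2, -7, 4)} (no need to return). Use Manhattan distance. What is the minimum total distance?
49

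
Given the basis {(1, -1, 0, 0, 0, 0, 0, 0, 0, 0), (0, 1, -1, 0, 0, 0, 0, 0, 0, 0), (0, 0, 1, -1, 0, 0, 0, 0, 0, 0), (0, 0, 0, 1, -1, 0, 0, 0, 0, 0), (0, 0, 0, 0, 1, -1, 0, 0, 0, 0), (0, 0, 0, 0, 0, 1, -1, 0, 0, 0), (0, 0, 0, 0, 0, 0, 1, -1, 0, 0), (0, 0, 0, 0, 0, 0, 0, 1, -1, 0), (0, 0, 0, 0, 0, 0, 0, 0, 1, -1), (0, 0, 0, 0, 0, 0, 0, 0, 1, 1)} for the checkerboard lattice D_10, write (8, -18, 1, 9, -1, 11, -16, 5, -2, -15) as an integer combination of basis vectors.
8b₁ - 10b₂ - 9b₃ - b₅ + 10b₆ - 6b₇ - b₈ + 6b₉ - 9b₁₀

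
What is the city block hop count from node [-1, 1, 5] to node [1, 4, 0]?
10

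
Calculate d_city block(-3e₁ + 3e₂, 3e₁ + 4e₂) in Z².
7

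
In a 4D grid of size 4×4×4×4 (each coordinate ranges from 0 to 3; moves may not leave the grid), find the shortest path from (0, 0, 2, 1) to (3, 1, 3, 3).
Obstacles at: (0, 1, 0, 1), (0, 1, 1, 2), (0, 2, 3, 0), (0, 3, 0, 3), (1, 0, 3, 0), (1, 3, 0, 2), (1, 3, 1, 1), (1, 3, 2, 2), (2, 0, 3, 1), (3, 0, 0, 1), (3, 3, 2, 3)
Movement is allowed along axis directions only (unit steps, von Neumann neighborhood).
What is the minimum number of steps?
7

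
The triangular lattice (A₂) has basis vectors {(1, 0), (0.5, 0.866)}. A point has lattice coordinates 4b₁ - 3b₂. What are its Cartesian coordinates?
(2.5, -2.598)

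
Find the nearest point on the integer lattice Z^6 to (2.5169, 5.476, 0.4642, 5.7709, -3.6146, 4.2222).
(3, 5, 0, 6, -4, 4)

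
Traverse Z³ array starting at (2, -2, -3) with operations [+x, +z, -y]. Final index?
(3, -3, -2)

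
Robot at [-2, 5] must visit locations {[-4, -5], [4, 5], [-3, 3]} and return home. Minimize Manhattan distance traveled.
36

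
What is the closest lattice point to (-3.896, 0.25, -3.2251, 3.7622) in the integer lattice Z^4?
(-4, 0, -3, 4)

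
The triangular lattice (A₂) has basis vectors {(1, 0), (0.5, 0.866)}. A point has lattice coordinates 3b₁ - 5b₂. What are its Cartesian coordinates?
(0.5, -4.33)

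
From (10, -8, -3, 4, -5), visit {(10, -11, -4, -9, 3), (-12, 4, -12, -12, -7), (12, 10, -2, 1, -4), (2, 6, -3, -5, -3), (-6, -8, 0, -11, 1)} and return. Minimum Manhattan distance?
174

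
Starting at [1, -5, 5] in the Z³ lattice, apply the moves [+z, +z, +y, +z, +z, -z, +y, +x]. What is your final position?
(2, -3, 8)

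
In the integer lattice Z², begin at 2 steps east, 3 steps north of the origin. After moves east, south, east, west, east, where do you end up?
(4, 2)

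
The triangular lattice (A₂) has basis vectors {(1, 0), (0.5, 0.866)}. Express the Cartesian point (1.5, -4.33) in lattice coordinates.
4b₁ - 5b₂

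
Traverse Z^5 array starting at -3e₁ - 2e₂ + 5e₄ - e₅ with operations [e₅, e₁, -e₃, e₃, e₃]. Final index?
(-2, -2, 1, 5, 0)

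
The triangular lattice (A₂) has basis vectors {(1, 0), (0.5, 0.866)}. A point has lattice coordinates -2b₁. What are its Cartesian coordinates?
(-2, 0)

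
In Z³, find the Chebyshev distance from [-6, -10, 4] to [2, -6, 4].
8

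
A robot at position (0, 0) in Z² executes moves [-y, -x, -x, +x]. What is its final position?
(-1, -1)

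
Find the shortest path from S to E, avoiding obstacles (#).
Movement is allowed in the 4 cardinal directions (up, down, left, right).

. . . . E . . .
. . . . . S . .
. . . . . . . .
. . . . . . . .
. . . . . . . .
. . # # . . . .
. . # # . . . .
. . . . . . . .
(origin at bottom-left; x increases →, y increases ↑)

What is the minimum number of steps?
2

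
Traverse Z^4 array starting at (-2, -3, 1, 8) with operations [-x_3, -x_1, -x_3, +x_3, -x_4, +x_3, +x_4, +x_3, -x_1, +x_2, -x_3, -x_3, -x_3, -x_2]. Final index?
(-4, -3, -1, 8)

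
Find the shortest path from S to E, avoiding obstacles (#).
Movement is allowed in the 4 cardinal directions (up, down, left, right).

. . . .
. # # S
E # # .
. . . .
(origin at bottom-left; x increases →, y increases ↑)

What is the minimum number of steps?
6
(one shortest path: (3, 2) → (3, 1) → (3, 0) → (2, 0) → (1, 0) → (0, 0) → (0, 1))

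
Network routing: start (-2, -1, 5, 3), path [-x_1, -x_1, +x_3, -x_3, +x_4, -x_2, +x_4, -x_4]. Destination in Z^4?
(-4, -2, 5, 4)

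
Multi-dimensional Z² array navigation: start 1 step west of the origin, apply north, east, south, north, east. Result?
(1, 1)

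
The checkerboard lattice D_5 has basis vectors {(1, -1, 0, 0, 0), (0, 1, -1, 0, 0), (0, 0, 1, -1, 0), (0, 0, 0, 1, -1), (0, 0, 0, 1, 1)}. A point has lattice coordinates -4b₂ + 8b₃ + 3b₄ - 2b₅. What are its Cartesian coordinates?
(0, -4, 12, -7, -5)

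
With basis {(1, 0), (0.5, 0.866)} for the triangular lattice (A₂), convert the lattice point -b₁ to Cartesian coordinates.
(-1, 0)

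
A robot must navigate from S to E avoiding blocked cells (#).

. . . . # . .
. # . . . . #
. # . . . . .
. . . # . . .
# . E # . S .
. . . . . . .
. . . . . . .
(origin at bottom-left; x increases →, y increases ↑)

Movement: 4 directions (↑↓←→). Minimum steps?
5
(one shortest path: (5, 2) → (4, 2) → (4, 1) → (3, 1) → (2, 1) → (2, 2))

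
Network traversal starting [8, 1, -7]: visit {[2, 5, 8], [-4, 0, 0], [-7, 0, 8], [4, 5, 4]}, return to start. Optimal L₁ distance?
70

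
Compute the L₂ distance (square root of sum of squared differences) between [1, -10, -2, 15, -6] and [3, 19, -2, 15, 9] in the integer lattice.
32.7109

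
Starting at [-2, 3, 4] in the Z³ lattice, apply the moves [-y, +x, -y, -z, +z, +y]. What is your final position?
(-1, 2, 4)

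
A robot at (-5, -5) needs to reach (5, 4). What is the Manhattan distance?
19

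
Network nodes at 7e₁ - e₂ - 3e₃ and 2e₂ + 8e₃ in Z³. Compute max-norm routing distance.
11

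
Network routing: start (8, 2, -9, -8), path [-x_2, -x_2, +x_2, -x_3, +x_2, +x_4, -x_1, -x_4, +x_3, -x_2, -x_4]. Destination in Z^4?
(7, 1, -9, -9)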